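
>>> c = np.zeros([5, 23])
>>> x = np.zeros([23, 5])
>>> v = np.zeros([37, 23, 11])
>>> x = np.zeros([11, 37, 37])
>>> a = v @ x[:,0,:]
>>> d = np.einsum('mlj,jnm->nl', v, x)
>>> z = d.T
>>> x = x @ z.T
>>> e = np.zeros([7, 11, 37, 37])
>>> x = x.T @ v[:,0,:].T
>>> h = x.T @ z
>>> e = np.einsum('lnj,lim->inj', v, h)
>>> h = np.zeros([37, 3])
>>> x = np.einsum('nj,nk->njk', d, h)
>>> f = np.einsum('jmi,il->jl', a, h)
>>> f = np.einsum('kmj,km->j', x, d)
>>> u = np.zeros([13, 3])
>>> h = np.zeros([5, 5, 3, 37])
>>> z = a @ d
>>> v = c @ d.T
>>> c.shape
(5, 23)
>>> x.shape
(37, 23, 3)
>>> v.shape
(5, 37)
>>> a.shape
(37, 23, 37)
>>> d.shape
(37, 23)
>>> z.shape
(37, 23, 23)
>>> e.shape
(37, 23, 11)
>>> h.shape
(5, 5, 3, 37)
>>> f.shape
(3,)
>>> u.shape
(13, 3)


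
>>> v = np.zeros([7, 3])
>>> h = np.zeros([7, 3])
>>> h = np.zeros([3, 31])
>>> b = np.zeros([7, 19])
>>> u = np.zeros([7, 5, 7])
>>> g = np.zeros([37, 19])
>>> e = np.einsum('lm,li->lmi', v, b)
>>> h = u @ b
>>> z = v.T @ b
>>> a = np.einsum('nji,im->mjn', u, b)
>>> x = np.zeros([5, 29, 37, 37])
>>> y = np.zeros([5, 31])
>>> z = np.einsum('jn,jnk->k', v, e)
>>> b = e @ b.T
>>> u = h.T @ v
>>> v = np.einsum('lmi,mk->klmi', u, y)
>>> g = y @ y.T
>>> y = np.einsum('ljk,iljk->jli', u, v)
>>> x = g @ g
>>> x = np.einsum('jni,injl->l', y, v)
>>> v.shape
(31, 19, 5, 3)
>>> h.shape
(7, 5, 19)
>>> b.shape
(7, 3, 7)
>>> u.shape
(19, 5, 3)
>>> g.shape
(5, 5)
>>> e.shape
(7, 3, 19)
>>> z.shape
(19,)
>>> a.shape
(19, 5, 7)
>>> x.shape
(3,)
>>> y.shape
(5, 19, 31)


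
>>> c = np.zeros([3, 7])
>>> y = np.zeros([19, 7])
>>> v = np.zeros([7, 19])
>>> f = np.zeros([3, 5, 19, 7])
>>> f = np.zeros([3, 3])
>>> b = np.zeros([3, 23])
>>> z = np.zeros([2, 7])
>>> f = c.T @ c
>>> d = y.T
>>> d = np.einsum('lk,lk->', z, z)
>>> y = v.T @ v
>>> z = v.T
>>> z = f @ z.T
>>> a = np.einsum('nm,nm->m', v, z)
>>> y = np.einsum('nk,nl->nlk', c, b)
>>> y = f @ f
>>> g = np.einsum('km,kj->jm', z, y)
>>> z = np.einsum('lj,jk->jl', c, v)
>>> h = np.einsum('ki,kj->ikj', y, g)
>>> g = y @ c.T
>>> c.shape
(3, 7)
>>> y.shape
(7, 7)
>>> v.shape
(7, 19)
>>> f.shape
(7, 7)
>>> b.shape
(3, 23)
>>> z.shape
(7, 3)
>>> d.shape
()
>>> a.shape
(19,)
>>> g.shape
(7, 3)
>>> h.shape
(7, 7, 19)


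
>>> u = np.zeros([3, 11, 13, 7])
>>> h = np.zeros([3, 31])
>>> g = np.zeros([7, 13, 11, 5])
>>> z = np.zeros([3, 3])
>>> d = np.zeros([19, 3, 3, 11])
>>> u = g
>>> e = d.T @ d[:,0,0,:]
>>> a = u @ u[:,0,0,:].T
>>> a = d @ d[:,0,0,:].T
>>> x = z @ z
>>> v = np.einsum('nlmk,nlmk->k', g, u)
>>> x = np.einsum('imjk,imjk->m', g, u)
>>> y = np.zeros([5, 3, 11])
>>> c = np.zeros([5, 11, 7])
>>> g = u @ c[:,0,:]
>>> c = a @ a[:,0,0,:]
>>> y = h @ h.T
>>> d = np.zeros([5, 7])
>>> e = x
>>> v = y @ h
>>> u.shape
(7, 13, 11, 5)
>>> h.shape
(3, 31)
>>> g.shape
(7, 13, 11, 7)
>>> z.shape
(3, 3)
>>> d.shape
(5, 7)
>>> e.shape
(13,)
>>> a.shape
(19, 3, 3, 19)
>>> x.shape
(13,)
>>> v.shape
(3, 31)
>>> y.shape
(3, 3)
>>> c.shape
(19, 3, 3, 19)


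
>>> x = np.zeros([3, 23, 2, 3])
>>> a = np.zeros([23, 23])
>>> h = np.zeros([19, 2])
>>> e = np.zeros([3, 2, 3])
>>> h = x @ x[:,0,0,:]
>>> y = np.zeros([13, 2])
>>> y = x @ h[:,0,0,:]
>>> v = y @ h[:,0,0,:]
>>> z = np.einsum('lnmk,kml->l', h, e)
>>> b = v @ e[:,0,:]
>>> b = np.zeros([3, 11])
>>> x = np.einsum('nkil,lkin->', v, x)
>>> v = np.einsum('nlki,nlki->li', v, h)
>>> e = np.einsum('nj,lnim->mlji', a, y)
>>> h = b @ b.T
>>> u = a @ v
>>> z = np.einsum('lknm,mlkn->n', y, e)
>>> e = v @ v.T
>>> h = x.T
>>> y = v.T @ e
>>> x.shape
()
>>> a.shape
(23, 23)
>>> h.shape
()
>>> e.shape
(23, 23)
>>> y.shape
(3, 23)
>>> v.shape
(23, 3)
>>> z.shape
(2,)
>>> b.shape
(3, 11)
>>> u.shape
(23, 3)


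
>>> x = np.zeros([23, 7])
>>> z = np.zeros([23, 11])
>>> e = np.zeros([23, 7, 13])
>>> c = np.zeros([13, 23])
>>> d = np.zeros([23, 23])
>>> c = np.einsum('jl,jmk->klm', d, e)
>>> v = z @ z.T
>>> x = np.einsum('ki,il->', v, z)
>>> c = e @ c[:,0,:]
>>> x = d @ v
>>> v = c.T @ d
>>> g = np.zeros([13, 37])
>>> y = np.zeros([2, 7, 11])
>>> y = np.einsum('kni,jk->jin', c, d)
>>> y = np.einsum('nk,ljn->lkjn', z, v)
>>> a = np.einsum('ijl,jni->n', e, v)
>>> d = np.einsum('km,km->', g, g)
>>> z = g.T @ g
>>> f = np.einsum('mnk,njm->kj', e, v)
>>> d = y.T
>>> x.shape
(23, 23)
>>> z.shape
(37, 37)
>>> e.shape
(23, 7, 13)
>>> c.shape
(23, 7, 7)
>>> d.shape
(23, 7, 11, 7)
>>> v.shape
(7, 7, 23)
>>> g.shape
(13, 37)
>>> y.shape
(7, 11, 7, 23)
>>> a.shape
(7,)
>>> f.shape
(13, 7)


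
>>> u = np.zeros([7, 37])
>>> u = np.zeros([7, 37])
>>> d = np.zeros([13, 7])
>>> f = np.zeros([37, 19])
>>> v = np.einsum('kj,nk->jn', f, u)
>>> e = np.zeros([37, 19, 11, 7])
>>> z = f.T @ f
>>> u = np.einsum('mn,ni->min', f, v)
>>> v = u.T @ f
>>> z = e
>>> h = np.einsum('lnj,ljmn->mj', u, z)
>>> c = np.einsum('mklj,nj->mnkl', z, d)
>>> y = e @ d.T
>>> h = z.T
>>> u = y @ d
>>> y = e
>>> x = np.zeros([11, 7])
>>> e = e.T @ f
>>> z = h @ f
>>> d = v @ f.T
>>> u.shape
(37, 19, 11, 7)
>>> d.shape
(19, 7, 37)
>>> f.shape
(37, 19)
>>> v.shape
(19, 7, 19)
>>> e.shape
(7, 11, 19, 19)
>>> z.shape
(7, 11, 19, 19)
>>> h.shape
(7, 11, 19, 37)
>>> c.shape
(37, 13, 19, 11)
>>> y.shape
(37, 19, 11, 7)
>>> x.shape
(11, 7)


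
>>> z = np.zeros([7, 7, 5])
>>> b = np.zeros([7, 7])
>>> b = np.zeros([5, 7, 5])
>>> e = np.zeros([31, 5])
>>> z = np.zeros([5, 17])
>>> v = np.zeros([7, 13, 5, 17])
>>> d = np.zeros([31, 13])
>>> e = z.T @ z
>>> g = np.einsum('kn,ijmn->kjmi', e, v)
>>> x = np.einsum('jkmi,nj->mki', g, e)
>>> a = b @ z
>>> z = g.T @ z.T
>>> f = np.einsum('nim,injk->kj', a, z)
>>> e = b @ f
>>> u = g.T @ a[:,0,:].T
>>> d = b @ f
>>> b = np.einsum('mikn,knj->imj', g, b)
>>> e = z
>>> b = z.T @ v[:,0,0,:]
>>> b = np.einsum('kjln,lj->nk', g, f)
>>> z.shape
(7, 5, 13, 5)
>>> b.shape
(7, 17)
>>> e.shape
(7, 5, 13, 5)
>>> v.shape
(7, 13, 5, 17)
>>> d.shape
(5, 7, 13)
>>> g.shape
(17, 13, 5, 7)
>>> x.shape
(5, 13, 7)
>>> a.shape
(5, 7, 17)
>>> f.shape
(5, 13)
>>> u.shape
(7, 5, 13, 5)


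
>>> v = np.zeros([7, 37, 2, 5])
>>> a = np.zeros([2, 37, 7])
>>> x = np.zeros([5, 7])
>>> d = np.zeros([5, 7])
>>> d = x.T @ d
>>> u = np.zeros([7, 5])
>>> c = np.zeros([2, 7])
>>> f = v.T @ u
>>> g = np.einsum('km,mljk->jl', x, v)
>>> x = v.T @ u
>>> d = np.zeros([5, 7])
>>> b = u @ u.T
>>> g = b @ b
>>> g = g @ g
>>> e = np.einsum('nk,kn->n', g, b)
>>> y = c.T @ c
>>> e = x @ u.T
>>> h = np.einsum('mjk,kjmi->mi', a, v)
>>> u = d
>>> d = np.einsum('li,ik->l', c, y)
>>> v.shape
(7, 37, 2, 5)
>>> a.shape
(2, 37, 7)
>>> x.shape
(5, 2, 37, 5)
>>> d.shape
(2,)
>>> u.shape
(5, 7)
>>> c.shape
(2, 7)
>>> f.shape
(5, 2, 37, 5)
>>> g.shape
(7, 7)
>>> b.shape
(7, 7)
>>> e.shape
(5, 2, 37, 7)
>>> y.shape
(7, 7)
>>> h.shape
(2, 5)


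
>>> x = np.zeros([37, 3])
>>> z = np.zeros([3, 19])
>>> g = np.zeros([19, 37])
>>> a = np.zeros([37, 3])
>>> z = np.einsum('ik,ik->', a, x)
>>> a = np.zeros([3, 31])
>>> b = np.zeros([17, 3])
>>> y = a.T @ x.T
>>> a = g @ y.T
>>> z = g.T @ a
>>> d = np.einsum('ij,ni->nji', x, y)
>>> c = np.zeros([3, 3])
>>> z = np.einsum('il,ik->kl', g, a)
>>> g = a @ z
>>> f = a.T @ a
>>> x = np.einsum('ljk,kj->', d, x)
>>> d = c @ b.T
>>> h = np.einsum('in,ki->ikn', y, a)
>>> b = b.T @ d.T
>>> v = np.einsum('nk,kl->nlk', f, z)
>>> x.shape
()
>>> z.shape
(31, 37)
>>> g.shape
(19, 37)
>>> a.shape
(19, 31)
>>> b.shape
(3, 3)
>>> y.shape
(31, 37)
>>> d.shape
(3, 17)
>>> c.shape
(3, 3)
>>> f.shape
(31, 31)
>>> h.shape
(31, 19, 37)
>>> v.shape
(31, 37, 31)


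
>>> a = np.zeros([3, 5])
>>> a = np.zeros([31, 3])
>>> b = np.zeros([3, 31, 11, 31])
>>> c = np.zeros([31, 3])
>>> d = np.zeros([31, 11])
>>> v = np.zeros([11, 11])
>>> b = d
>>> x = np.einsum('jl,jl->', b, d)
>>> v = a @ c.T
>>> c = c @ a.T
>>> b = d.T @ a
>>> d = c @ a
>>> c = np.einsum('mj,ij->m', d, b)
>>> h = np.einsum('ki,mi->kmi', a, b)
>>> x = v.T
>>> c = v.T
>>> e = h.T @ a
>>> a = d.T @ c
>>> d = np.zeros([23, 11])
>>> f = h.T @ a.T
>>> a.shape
(3, 31)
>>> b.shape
(11, 3)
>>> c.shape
(31, 31)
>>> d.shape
(23, 11)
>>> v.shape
(31, 31)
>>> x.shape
(31, 31)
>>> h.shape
(31, 11, 3)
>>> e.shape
(3, 11, 3)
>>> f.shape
(3, 11, 3)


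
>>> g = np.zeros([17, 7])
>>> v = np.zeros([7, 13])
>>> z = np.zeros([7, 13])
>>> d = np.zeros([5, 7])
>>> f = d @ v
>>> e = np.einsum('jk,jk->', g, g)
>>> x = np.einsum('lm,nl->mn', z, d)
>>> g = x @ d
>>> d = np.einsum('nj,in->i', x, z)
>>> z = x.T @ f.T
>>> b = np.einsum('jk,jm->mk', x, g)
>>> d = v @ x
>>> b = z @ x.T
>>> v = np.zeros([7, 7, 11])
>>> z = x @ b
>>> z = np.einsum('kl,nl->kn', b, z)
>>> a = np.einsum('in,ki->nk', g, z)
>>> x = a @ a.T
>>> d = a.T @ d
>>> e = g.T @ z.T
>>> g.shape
(13, 7)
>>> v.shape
(7, 7, 11)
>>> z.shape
(5, 13)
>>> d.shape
(5, 5)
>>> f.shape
(5, 13)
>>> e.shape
(7, 5)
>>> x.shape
(7, 7)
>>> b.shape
(5, 13)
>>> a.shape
(7, 5)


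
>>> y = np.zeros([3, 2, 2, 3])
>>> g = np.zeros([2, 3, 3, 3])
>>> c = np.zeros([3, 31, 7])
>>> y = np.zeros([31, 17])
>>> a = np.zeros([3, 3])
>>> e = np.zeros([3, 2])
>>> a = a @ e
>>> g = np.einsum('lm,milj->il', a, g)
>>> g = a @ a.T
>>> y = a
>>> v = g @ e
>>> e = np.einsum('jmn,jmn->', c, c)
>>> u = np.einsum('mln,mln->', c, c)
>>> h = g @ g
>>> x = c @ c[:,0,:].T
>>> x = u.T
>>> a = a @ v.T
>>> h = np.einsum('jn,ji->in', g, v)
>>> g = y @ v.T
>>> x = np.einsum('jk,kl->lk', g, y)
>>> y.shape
(3, 2)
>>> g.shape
(3, 3)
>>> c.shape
(3, 31, 7)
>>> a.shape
(3, 3)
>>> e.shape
()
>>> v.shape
(3, 2)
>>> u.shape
()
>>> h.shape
(2, 3)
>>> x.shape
(2, 3)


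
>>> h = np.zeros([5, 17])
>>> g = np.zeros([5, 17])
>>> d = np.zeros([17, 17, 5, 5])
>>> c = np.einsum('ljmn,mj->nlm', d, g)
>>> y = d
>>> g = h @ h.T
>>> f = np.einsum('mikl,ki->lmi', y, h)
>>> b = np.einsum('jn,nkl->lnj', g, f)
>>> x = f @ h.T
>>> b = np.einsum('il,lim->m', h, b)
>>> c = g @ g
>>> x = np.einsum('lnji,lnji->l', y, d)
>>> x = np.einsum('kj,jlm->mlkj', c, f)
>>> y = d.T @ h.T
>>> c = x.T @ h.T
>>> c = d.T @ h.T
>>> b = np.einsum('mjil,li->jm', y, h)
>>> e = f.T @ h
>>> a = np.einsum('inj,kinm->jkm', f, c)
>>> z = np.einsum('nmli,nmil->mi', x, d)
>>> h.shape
(5, 17)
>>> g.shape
(5, 5)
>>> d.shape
(17, 17, 5, 5)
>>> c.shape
(5, 5, 17, 5)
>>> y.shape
(5, 5, 17, 5)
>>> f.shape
(5, 17, 17)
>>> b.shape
(5, 5)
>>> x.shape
(17, 17, 5, 5)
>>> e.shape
(17, 17, 17)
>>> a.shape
(17, 5, 5)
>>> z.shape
(17, 5)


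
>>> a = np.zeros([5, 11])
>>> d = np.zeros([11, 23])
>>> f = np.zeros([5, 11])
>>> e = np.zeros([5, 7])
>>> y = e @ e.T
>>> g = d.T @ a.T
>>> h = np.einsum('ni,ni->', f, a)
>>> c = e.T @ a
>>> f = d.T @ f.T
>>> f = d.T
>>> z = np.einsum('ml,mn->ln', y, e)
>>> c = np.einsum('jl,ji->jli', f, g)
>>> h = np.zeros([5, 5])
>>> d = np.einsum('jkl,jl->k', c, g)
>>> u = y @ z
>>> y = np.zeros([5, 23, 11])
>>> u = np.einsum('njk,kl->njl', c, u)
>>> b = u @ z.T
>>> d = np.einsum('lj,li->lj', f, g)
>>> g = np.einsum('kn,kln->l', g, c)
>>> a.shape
(5, 11)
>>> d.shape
(23, 11)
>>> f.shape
(23, 11)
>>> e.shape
(5, 7)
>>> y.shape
(5, 23, 11)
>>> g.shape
(11,)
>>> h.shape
(5, 5)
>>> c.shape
(23, 11, 5)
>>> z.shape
(5, 7)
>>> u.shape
(23, 11, 7)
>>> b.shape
(23, 11, 5)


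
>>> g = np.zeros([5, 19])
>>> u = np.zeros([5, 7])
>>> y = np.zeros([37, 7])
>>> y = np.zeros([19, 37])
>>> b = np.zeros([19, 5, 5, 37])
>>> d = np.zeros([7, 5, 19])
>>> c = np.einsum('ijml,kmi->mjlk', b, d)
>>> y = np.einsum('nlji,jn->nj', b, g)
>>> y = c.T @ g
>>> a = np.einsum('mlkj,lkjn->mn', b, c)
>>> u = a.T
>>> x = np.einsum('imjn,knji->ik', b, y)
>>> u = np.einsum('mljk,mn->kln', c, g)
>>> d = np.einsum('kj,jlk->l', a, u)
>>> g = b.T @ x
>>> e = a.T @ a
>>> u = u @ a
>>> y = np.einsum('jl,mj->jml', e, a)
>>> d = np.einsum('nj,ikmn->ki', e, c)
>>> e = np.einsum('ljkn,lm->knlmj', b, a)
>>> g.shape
(37, 5, 5, 7)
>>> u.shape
(7, 5, 7)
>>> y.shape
(7, 19, 7)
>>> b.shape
(19, 5, 5, 37)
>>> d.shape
(5, 5)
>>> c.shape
(5, 5, 37, 7)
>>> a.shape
(19, 7)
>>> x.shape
(19, 7)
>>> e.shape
(5, 37, 19, 7, 5)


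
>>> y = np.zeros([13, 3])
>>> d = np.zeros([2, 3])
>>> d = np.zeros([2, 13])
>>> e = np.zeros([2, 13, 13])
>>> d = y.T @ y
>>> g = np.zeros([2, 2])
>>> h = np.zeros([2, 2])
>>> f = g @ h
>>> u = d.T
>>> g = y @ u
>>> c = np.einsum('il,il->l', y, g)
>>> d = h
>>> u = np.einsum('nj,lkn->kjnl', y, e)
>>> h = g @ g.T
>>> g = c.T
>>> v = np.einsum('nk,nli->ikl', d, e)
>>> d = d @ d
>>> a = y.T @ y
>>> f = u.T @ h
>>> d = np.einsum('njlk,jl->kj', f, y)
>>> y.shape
(13, 3)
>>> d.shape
(13, 13)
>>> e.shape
(2, 13, 13)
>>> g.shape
(3,)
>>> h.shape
(13, 13)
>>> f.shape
(2, 13, 3, 13)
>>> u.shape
(13, 3, 13, 2)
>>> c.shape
(3,)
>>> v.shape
(13, 2, 13)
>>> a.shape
(3, 3)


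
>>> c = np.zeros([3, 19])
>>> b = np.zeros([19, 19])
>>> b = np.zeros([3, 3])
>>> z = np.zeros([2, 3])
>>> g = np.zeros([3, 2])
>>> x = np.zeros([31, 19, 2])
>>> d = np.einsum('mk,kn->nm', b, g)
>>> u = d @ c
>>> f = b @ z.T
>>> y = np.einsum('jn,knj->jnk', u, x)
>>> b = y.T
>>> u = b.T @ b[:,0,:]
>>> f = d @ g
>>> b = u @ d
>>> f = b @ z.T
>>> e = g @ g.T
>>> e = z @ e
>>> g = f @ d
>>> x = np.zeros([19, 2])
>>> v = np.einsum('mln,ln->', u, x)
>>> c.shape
(3, 19)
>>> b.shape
(2, 19, 3)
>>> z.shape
(2, 3)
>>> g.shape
(2, 19, 3)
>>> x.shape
(19, 2)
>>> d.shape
(2, 3)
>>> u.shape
(2, 19, 2)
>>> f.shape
(2, 19, 2)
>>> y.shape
(2, 19, 31)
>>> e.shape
(2, 3)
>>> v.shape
()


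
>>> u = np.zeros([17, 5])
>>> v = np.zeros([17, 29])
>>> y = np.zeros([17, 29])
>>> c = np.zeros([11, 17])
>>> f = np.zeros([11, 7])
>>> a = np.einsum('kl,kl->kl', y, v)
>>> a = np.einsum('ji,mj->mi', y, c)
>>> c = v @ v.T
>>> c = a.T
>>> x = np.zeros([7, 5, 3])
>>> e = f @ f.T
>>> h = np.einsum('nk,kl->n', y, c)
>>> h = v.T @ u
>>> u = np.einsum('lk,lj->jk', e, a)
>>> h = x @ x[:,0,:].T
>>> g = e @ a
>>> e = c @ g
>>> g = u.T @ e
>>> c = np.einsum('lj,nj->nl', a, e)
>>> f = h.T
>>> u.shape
(29, 11)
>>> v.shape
(17, 29)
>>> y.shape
(17, 29)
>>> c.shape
(29, 11)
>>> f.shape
(7, 5, 7)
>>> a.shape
(11, 29)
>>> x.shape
(7, 5, 3)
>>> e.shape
(29, 29)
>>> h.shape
(7, 5, 7)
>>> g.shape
(11, 29)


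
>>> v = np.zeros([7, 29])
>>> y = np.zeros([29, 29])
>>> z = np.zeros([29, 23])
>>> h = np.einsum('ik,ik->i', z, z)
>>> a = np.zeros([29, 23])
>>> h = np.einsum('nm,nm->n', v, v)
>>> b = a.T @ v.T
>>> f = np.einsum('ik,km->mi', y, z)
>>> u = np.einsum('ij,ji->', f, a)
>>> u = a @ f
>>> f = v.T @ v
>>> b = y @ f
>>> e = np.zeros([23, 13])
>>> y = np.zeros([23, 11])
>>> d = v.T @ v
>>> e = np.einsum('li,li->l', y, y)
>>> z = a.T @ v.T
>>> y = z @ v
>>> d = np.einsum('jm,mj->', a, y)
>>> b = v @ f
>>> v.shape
(7, 29)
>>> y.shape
(23, 29)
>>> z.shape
(23, 7)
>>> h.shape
(7,)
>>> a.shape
(29, 23)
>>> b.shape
(7, 29)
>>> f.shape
(29, 29)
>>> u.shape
(29, 29)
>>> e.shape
(23,)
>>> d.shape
()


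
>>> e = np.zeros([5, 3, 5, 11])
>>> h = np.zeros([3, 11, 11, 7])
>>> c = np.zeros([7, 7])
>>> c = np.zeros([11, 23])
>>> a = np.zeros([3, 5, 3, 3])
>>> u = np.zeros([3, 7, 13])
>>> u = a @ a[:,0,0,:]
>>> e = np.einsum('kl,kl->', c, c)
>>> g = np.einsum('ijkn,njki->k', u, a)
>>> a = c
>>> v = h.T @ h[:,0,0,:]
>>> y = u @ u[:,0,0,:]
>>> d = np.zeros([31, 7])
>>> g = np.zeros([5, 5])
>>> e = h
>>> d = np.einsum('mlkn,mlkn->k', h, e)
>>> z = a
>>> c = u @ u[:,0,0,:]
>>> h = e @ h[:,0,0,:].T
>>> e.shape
(3, 11, 11, 7)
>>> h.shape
(3, 11, 11, 3)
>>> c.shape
(3, 5, 3, 3)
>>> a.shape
(11, 23)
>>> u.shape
(3, 5, 3, 3)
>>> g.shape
(5, 5)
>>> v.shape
(7, 11, 11, 7)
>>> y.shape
(3, 5, 3, 3)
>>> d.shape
(11,)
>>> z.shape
(11, 23)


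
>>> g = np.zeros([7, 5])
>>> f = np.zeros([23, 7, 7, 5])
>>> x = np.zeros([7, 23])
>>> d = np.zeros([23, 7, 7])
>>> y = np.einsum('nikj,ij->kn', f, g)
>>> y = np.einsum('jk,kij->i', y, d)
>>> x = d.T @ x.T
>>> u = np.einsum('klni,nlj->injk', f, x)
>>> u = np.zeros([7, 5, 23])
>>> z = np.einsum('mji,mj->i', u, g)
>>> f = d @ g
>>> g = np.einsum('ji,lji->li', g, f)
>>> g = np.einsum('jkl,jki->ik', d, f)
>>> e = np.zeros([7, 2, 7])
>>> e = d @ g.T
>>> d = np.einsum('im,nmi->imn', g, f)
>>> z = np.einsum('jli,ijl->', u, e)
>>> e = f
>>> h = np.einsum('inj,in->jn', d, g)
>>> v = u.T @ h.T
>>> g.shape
(5, 7)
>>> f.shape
(23, 7, 5)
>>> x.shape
(7, 7, 7)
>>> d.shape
(5, 7, 23)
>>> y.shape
(7,)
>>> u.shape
(7, 5, 23)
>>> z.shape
()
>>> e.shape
(23, 7, 5)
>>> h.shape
(23, 7)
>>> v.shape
(23, 5, 23)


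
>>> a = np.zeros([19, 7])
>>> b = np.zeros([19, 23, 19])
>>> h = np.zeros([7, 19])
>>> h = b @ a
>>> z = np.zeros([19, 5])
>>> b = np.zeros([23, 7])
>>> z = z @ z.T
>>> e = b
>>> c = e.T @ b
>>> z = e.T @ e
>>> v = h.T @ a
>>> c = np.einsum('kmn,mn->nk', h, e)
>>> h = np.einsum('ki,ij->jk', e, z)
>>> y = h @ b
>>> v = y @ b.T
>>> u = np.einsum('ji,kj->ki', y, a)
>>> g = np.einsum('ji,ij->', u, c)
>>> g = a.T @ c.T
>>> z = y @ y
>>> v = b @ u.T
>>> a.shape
(19, 7)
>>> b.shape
(23, 7)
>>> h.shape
(7, 23)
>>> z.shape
(7, 7)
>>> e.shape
(23, 7)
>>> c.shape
(7, 19)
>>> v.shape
(23, 19)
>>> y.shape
(7, 7)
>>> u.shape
(19, 7)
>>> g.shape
(7, 7)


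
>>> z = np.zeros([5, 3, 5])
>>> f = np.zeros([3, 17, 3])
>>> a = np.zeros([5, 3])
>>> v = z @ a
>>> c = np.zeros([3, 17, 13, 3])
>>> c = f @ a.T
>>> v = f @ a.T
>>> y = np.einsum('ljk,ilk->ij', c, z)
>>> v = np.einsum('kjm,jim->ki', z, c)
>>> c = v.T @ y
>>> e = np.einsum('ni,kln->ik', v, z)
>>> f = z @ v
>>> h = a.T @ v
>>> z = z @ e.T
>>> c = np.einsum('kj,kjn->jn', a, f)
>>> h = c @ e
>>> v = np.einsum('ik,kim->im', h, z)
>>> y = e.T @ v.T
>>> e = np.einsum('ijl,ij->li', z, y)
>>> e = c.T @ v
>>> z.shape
(5, 3, 17)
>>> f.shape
(5, 3, 17)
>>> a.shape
(5, 3)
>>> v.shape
(3, 17)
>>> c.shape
(3, 17)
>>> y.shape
(5, 3)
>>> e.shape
(17, 17)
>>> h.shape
(3, 5)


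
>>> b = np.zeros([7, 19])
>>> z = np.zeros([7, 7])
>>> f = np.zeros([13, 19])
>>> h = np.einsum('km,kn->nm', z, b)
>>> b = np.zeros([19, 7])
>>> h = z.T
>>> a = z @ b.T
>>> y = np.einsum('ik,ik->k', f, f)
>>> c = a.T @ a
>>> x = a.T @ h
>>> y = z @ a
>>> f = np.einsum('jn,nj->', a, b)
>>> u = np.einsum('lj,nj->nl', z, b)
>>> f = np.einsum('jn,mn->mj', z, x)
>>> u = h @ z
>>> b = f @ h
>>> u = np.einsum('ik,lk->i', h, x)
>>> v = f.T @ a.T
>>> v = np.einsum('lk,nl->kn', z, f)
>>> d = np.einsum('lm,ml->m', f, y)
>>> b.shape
(19, 7)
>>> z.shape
(7, 7)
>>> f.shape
(19, 7)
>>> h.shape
(7, 7)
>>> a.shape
(7, 19)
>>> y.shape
(7, 19)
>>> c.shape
(19, 19)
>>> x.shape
(19, 7)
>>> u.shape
(7,)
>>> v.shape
(7, 19)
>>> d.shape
(7,)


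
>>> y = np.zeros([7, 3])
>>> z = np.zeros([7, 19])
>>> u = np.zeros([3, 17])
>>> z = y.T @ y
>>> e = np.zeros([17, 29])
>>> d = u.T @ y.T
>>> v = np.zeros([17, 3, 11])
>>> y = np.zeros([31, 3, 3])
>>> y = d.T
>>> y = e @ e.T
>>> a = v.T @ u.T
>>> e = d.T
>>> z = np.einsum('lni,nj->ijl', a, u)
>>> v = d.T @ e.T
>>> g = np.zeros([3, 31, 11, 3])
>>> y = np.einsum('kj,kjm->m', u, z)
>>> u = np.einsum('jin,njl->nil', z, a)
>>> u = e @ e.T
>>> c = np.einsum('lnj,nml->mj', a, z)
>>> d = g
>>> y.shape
(11,)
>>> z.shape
(3, 17, 11)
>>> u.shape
(7, 7)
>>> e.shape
(7, 17)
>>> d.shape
(3, 31, 11, 3)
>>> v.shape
(7, 7)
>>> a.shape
(11, 3, 3)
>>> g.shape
(3, 31, 11, 3)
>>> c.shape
(17, 3)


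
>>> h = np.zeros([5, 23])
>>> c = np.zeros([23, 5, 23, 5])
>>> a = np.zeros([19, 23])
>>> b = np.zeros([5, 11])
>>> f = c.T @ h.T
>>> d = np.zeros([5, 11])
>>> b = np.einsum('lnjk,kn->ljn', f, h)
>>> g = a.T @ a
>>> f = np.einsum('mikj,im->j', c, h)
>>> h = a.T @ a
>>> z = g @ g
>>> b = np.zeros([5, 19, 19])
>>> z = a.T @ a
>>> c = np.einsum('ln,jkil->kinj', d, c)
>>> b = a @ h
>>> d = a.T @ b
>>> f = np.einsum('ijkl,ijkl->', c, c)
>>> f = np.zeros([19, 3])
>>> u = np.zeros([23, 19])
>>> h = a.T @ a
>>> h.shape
(23, 23)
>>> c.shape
(5, 23, 11, 23)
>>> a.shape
(19, 23)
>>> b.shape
(19, 23)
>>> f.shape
(19, 3)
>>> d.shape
(23, 23)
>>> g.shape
(23, 23)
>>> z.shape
(23, 23)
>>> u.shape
(23, 19)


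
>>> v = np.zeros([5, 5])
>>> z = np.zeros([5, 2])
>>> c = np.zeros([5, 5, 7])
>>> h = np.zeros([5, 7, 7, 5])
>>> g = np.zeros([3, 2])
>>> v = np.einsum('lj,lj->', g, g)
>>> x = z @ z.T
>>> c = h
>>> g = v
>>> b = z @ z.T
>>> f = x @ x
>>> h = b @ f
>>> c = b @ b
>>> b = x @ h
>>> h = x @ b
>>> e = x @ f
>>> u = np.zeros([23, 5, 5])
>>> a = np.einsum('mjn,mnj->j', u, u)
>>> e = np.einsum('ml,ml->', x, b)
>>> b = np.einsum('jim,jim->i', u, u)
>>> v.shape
()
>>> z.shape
(5, 2)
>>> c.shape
(5, 5)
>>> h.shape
(5, 5)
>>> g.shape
()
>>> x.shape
(5, 5)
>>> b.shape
(5,)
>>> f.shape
(5, 5)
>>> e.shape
()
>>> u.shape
(23, 5, 5)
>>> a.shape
(5,)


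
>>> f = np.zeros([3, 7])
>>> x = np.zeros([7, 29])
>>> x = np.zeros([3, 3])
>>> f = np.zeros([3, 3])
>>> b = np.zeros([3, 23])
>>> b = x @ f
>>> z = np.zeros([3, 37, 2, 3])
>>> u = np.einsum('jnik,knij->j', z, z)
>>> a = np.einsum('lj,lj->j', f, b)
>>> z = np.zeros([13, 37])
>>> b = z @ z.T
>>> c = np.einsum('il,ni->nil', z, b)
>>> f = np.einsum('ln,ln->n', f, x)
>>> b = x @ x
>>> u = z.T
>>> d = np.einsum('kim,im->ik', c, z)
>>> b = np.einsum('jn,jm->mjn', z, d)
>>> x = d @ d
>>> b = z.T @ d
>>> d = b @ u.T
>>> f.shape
(3,)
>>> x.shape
(13, 13)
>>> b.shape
(37, 13)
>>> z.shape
(13, 37)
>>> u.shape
(37, 13)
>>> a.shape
(3,)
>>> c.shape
(13, 13, 37)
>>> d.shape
(37, 37)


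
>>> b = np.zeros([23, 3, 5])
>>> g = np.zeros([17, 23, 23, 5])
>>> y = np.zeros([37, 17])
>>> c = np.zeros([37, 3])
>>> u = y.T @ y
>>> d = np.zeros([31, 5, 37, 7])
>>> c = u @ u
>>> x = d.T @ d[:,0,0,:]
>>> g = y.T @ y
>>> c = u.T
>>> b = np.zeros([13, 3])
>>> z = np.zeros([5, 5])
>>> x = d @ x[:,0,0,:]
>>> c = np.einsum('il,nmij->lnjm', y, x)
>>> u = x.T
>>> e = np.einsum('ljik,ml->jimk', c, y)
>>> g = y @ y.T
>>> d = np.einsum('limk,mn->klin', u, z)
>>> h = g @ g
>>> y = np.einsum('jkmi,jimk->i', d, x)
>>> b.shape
(13, 3)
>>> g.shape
(37, 37)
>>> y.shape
(5,)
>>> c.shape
(17, 31, 7, 5)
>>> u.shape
(7, 37, 5, 31)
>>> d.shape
(31, 7, 37, 5)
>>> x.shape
(31, 5, 37, 7)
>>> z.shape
(5, 5)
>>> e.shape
(31, 7, 37, 5)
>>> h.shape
(37, 37)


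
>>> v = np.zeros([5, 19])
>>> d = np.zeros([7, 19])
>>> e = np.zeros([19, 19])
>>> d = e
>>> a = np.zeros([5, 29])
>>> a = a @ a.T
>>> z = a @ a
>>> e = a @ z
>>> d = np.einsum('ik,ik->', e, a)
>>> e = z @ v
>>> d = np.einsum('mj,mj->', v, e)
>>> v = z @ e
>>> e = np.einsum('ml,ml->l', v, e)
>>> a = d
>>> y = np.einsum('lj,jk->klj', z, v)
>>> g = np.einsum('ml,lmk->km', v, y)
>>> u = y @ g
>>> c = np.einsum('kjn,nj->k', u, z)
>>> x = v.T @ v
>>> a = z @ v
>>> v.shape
(5, 19)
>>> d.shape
()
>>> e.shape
(19,)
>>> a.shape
(5, 19)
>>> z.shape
(5, 5)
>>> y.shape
(19, 5, 5)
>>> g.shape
(5, 5)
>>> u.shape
(19, 5, 5)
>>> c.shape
(19,)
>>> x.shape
(19, 19)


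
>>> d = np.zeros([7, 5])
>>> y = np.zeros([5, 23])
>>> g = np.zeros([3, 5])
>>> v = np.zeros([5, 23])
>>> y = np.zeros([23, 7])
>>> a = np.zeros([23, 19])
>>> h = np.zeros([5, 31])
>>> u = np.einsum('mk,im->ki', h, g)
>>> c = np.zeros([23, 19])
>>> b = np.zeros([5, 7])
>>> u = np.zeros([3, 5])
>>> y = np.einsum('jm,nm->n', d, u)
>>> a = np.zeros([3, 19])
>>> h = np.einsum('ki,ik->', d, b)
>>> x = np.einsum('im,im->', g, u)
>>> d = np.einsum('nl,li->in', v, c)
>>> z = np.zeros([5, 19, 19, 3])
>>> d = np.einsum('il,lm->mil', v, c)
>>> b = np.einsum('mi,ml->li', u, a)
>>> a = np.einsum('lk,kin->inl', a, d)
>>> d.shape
(19, 5, 23)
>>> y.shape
(3,)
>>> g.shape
(3, 5)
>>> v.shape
(5, 23)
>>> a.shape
(5, 23, 3)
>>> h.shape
()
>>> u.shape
(3, 5)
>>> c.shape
(23, 19)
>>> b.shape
(19, 5)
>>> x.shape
()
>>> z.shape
(5, 19, 19, 3)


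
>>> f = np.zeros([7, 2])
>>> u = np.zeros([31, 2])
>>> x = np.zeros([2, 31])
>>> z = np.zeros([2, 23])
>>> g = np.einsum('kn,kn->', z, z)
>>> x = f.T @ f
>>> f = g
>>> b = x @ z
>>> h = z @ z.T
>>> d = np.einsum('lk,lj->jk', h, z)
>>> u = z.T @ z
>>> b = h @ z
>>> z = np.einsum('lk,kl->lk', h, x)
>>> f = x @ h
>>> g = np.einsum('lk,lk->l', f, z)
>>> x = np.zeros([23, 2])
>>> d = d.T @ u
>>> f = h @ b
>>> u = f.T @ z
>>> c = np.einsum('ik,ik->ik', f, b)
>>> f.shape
(2, 23)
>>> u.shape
(23, 2)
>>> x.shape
(23, 2)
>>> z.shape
(2, 2)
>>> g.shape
(2,)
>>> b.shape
(2, 23)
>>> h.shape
(2, 2)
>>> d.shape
(2, 23)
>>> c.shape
(2, 23)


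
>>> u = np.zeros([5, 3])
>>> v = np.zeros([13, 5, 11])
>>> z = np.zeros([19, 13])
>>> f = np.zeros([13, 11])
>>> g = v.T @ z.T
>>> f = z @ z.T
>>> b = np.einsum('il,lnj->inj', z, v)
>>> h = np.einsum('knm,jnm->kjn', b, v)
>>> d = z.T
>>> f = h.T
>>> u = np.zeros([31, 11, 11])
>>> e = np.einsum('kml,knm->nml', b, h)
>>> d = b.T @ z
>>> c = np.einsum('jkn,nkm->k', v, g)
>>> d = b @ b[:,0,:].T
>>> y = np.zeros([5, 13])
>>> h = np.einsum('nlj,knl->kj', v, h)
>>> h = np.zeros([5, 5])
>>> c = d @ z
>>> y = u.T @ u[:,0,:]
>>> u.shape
(31, 11, 11)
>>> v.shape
(13, 5, 11)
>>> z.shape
(19, 13)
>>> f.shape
(5, 13, 19)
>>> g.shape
(11, 5, 19)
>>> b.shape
(19, 5, 11)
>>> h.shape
(5, 5)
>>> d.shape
(19, 5, 19)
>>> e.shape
(13, 5, 11)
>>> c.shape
(19, 5, 13)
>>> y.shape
(11, 11, 11)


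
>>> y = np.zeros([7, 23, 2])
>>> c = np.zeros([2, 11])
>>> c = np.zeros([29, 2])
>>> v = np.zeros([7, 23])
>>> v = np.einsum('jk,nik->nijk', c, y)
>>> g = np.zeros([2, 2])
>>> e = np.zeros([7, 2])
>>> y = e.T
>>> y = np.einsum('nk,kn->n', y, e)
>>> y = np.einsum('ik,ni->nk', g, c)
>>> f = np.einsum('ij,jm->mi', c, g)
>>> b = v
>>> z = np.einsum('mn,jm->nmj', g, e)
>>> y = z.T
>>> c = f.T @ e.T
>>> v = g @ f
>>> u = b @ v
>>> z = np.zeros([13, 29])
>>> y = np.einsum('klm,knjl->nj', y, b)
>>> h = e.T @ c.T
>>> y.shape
(23, 29)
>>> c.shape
(29, 7)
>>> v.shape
(2, 29)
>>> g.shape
(2, 2)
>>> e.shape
(7, 2)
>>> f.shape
(2, 29)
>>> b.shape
(7, 23, 29, 2)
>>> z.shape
(13, 29)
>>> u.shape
(7, 23, 29, 29)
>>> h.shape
(2, 29)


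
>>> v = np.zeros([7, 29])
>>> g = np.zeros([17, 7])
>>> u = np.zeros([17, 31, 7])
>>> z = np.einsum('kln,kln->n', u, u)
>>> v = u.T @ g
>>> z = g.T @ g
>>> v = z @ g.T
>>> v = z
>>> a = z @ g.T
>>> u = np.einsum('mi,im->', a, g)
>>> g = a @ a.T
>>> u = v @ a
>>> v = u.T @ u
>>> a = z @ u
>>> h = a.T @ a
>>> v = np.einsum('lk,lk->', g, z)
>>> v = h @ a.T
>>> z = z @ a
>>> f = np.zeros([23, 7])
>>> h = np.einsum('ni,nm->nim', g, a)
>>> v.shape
(17, 7)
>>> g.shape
(7, 7)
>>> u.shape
(7, 17)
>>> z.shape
(7, 17)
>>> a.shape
(7, 17)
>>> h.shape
(7, 7, 17)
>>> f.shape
(23, 7)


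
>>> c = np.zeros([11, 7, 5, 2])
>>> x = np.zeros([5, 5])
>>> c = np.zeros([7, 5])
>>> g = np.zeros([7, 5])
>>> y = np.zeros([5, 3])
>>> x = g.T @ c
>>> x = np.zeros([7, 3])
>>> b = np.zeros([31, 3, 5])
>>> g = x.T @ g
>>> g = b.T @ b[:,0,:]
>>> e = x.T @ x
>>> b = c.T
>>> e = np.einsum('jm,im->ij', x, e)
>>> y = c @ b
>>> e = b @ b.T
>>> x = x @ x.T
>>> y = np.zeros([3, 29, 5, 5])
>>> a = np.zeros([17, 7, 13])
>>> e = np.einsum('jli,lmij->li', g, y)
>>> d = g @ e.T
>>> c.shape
(7, 5)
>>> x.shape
(7, 7)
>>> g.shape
(5, 3, 5)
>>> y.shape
(3, 29, 5, 5)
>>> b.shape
(5, 7)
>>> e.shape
(3, 5)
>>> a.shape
(17, 7, 13)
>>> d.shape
(5, 3, 3)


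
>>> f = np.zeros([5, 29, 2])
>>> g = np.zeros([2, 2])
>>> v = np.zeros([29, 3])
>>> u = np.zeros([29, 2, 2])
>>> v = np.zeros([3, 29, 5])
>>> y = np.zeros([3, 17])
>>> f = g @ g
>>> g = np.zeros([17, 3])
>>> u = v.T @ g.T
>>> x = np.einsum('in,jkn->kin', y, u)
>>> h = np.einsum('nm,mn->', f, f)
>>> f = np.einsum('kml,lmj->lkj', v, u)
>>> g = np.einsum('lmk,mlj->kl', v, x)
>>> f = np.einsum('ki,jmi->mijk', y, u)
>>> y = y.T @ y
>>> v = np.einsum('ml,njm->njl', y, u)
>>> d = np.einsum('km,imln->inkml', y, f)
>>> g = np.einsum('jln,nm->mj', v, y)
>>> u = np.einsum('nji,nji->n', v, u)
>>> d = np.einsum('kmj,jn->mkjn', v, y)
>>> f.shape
(29, 17, 5, 3)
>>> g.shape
(17, 5)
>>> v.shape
(5, 29, 17)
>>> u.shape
(5,)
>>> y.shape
(17, 17)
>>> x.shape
(29, 3, 17)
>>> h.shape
()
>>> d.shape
(29, 5, 17, 17)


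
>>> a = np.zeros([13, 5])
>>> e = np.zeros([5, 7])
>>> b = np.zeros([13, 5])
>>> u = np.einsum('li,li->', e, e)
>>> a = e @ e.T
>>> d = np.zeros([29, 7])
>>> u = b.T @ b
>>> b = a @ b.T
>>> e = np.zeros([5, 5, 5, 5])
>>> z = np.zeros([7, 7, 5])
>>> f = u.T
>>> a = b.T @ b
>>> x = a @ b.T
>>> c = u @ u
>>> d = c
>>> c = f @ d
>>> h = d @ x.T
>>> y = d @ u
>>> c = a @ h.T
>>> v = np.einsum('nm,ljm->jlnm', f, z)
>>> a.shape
(13, 13)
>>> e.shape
(5, 5, 5, 5)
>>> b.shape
(5, 13)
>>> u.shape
(5, 5)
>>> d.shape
(5, 5)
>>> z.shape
(7, 7, 5)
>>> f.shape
(5, 5)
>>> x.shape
(13, 5)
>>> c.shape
(13, 5)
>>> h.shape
(5, 13)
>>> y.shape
(5, 5)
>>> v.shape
(7, 7, 5, 5)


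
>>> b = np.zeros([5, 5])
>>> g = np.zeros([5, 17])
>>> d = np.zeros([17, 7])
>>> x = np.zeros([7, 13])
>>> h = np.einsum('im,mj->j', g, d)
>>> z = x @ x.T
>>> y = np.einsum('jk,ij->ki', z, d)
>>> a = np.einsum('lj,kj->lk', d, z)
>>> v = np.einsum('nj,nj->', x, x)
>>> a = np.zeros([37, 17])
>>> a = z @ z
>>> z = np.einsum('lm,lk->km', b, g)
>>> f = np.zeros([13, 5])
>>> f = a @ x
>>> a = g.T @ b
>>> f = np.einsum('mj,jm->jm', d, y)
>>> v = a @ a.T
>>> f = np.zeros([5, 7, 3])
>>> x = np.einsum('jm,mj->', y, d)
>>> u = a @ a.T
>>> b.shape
(5, 5)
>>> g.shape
(5, 17)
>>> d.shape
(17, 7)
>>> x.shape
()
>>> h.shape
(7,)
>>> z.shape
(17, 5)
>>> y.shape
(7, 17)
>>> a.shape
(17, 5)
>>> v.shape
(17, 17)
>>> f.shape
(5, 7, 3)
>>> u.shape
(17, 17)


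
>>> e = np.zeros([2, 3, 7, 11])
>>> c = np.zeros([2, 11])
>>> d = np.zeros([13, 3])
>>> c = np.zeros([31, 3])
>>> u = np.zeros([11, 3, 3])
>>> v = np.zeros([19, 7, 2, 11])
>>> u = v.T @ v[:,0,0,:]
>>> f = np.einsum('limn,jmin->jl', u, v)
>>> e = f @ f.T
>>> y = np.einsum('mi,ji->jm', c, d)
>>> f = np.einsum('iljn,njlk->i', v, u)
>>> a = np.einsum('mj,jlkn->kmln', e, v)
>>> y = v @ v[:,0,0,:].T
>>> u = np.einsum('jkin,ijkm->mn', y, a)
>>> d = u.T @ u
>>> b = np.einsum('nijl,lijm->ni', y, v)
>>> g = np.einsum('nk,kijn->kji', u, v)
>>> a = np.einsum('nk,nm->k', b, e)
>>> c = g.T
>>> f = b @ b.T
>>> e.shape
(19, 19)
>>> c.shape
(7, 2, 19)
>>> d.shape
(19, 19)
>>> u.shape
(11, 19)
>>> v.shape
(19, 7, 2, 11)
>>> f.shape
(19, 19)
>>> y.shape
(19, 7, 2, 19)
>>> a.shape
(7,)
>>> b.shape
(19, 7)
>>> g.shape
(19, 2, 7)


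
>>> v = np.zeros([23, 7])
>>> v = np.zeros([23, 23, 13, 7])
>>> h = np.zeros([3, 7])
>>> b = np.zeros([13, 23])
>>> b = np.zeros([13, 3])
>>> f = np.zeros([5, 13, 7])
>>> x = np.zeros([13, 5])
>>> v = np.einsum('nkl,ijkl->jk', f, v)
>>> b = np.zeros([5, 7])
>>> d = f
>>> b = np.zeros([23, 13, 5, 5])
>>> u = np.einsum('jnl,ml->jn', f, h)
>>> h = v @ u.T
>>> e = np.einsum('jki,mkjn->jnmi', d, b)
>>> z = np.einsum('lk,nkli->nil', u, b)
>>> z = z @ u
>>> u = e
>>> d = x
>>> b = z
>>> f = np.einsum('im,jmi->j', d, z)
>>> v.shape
(23, 13)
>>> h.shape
(23, 5)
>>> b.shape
(23, 5, 13)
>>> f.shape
(23,)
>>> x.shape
(13, 5)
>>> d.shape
(13, 5)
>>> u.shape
(5, 5, 23, 7)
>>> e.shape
(5, 5, 23, 7)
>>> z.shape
(23, 5, 13)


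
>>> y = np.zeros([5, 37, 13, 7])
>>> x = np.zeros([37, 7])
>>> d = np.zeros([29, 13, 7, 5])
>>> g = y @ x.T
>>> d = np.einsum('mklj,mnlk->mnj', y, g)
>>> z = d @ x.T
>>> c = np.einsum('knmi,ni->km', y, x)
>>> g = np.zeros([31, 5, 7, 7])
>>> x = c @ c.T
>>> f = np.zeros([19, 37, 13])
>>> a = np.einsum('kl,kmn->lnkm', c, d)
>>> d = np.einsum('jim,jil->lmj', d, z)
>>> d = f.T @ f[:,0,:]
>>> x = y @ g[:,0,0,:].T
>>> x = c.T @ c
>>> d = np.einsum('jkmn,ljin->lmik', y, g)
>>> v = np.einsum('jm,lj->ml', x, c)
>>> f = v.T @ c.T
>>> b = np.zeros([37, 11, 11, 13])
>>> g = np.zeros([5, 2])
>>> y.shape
(5, 37, 13, 7)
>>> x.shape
(13, 13)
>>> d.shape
(31, 13, 7, 37)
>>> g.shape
(5, 2)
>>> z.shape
(5, 37, 37)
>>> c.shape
(5, 13)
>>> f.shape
(5, 5)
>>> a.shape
(13, 7, 5, 37)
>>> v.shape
(13, 5)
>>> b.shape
(37, 11, 11, 13)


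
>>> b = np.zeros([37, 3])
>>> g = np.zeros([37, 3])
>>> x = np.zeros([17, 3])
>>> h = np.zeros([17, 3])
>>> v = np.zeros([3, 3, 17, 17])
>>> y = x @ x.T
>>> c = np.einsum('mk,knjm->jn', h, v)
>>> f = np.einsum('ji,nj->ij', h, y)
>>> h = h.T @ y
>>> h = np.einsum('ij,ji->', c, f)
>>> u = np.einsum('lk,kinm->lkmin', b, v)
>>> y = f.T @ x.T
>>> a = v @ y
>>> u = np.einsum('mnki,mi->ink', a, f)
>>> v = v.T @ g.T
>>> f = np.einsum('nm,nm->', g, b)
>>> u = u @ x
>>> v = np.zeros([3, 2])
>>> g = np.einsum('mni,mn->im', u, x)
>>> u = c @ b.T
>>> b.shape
(37, 3)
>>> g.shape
(3, 17)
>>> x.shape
(17, 3)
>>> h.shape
()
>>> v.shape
(3, 2)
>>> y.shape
(17, 17)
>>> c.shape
(17, 3)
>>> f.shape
()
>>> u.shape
(17, 37)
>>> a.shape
(3, 3, 17, 17)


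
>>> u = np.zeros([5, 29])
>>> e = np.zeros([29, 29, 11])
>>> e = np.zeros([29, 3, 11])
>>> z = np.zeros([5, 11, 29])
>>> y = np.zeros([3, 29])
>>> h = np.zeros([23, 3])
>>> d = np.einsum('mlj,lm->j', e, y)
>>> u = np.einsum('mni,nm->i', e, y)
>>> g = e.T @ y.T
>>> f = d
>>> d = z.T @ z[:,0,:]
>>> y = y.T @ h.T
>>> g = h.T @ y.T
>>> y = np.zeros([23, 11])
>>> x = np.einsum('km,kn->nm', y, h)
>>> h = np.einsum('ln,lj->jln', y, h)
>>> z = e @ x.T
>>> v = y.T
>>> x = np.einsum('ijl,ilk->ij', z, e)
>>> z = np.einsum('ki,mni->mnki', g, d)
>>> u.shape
(11,)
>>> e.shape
(29, 3, 11)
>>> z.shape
(29, 11, 3, 29)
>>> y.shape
(23, 11)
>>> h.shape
(3, 23, 11)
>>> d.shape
(29, 11, 29)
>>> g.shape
(3, 29)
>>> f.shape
(11,)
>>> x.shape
(29, 3)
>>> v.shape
(11, 23)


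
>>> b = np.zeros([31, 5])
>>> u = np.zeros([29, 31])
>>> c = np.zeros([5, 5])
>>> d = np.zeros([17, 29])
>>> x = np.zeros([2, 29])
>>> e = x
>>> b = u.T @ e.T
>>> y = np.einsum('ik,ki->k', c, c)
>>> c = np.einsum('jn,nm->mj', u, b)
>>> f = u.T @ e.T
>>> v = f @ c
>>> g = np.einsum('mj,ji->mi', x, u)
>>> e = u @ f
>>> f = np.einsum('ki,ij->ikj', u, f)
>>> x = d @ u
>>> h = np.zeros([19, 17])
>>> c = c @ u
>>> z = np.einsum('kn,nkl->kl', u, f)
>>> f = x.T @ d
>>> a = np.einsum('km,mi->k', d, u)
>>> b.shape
(31, 2)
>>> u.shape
(29, 31)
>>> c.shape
(2, 31)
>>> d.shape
(17, 29)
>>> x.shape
(17, 31)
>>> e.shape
(29, 2)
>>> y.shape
(5,)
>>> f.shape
(31, 29)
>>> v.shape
(31, 29)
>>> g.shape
(2, 31)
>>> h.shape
(19, 17)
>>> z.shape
(29, 2)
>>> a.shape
(17,)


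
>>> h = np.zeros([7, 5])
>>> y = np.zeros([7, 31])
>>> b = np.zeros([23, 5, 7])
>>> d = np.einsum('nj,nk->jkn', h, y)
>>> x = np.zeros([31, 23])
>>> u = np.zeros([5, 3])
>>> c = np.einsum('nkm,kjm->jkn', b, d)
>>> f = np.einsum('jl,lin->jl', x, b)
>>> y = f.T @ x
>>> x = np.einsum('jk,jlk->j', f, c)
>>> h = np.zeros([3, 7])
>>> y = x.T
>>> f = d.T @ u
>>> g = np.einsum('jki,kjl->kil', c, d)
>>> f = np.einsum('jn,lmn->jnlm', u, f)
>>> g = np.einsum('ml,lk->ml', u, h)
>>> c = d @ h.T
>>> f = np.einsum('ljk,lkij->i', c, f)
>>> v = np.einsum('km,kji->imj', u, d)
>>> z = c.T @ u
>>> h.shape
(3, 7)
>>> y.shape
(31,)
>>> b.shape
(23, 5, 7)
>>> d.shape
(5, 31, 7)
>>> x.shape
(31,)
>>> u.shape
(5, 3)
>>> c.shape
(5, 31, 3)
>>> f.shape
(7,)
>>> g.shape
(5, 3)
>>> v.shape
(7, 3, 31)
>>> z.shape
(3, 31, 3)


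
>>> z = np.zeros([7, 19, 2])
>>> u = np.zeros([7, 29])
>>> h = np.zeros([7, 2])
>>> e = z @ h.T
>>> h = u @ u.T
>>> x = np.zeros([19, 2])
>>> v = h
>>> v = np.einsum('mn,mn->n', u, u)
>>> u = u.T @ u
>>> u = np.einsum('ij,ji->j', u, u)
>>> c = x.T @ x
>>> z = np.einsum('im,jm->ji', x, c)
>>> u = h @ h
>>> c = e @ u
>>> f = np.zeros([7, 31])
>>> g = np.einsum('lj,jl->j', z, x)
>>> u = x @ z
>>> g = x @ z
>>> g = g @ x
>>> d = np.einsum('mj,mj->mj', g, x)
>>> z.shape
(2, 19)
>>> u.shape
(19, 19)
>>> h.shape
(7, 7)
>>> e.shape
(7, 19, 7)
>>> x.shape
(19, 2)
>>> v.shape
(29,)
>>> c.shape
(7, 19, 7)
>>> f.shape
(7, 31)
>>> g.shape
(19, 2)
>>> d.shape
(19, 2)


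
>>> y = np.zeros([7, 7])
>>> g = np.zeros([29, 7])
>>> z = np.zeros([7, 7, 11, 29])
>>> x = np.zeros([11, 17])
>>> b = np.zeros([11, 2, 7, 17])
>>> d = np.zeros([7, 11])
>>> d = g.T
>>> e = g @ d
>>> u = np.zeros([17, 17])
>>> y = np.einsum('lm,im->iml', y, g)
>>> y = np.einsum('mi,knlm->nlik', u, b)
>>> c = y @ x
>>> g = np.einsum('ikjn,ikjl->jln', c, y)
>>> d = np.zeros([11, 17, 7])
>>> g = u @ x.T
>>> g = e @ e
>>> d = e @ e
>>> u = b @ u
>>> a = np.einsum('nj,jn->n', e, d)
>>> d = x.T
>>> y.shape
(2, 7, 17, 11)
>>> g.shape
(29, 29)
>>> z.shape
(7, 7, 11, 29)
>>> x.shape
(11, 17)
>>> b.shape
(11, 2, 7, 17)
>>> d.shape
(17, 11)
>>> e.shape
(29, 29)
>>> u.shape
(11, 2, 7, 17)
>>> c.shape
(2, 7, 17, 17)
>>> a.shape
(29,)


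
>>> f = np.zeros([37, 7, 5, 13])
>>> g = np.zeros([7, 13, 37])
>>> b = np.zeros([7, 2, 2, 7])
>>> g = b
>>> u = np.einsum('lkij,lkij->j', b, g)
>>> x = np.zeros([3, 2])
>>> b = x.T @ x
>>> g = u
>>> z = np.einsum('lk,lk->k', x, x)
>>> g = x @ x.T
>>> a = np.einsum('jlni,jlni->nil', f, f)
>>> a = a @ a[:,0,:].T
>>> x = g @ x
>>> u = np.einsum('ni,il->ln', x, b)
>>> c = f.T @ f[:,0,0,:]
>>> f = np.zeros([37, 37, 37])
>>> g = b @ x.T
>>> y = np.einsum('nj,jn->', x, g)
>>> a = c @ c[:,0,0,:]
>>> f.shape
(37, 37, 37)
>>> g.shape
(2, 3)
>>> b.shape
(2, 2)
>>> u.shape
(2, 3)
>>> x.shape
(3, 2)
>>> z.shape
(2,)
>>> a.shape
(13, 5, 7, 13)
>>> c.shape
(13, 5, 7, 13)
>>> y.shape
()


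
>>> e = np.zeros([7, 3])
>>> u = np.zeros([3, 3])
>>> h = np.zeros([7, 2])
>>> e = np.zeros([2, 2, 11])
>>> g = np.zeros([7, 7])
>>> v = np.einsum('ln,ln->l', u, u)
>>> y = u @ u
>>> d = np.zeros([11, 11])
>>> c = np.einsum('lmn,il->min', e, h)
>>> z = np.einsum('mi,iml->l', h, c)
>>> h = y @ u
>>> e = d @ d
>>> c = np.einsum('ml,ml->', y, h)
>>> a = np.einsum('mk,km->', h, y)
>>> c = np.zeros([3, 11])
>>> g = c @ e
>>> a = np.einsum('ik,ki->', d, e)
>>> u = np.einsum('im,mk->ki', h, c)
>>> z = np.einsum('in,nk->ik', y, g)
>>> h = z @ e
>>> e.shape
(11, 11)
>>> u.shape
(11, 3)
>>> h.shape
(3, 11)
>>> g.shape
(3, 11)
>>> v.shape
(3,)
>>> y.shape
(3, 3)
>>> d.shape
(11, 11)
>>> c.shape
(3, 11)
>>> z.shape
(3, 11)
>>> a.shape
()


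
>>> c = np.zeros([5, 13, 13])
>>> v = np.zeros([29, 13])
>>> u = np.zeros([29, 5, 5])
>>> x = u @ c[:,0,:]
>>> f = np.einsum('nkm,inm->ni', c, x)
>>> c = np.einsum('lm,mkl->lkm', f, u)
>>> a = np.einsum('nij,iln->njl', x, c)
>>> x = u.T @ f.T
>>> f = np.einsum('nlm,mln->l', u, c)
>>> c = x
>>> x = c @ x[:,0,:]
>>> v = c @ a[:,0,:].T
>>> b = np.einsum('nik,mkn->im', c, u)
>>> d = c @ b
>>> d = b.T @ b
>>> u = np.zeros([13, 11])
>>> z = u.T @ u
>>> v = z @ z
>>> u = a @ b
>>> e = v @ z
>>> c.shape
(5, 5, 5)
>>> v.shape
(11, 11)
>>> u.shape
(29, 13, 29)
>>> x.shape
(5, 5, 5)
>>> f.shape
(5,)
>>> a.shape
(29, 13, 5)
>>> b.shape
(5, 29)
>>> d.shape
(29, 29)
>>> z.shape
(11, 11)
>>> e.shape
(11, 11)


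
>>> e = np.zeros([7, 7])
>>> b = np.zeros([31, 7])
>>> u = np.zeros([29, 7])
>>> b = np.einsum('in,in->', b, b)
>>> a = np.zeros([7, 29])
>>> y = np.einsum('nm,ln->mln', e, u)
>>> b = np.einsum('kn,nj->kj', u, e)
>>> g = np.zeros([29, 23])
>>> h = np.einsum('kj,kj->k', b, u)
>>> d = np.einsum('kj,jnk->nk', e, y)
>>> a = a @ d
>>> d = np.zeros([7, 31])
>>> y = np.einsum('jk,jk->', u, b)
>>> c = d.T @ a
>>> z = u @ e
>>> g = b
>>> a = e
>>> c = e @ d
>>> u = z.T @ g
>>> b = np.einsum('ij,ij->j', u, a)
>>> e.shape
(7, 7)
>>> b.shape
(7,)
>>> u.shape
(7, 7)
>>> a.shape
(7, 7)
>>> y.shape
()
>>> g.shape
(29, 7)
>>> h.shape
(29,)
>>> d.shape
(7, 31)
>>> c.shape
(7, 31)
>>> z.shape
(29, 7)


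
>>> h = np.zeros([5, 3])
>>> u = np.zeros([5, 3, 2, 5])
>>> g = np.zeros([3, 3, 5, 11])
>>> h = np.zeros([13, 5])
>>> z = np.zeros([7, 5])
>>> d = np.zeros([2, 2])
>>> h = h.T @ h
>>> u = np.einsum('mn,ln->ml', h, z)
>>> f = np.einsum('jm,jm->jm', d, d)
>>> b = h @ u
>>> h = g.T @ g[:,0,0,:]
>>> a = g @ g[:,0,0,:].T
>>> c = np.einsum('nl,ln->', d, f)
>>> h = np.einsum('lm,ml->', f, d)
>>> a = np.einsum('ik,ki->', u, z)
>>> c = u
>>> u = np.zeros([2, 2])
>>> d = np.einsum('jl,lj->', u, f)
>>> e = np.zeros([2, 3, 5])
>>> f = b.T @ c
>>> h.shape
()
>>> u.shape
(2, 2)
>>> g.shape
(3, 3, 5, 11)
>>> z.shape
(7, 5)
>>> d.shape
()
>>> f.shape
(7, 7)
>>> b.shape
(5, 7)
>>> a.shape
()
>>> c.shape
(5, 7)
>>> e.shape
(2, 3, 5)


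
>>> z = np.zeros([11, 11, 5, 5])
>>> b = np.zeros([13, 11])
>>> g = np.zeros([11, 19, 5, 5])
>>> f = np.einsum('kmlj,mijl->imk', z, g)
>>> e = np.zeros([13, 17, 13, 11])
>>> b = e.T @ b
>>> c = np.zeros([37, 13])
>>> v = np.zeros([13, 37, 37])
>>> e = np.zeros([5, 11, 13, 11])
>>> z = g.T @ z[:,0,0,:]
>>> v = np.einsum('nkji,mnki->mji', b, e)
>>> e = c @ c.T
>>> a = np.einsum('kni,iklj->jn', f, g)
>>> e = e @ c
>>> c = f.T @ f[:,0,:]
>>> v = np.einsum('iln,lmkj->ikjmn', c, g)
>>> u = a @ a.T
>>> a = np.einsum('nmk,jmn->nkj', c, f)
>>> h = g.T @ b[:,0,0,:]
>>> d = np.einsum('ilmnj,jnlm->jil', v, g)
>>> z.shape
(5, 5, 19, 5)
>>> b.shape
(11, 13, 17, 11)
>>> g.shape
(11, 19, 5, 5)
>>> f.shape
(19, 11, 11)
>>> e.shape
(37, 13)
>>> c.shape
(11, 11, 11)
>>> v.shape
(11, 5, 5, 19, 11)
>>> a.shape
(11, 11, 19)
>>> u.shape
(5, 5)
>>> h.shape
(5, 5, 19, 11)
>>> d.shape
(11, 11, 5)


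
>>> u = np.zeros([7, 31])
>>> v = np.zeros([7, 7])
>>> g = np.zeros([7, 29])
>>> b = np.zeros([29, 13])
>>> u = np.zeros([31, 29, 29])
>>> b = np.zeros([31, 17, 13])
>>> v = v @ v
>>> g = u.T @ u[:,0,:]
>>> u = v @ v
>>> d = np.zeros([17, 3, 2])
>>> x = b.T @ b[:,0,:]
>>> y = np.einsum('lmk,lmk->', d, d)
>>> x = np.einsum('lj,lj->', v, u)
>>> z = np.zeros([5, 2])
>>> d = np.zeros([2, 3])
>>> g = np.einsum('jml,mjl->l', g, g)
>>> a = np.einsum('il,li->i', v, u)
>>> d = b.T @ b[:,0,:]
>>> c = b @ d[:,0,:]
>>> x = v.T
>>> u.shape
(7, 7)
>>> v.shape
(7, 7)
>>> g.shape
(29,)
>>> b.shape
(31, 17, 13)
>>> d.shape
(13, 17, 13)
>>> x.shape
(7, 7)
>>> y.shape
()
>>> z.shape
(5, 2)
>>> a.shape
(7,)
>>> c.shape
(31, 17, 13)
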